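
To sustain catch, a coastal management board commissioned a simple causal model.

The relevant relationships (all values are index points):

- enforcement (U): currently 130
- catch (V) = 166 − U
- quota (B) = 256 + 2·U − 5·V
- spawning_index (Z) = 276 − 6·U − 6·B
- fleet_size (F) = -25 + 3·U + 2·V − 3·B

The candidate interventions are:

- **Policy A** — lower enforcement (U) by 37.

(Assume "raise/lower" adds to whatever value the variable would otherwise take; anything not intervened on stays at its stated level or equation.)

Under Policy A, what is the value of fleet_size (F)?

Policy A (U − 37):
  U = 130 − 37 = 93
  V = 166 − 93 = 73
  B = 256 + 2·93 − 5·73 = 77
  F = -25 + 3·93 + 2·73 − 3·77 = 169

169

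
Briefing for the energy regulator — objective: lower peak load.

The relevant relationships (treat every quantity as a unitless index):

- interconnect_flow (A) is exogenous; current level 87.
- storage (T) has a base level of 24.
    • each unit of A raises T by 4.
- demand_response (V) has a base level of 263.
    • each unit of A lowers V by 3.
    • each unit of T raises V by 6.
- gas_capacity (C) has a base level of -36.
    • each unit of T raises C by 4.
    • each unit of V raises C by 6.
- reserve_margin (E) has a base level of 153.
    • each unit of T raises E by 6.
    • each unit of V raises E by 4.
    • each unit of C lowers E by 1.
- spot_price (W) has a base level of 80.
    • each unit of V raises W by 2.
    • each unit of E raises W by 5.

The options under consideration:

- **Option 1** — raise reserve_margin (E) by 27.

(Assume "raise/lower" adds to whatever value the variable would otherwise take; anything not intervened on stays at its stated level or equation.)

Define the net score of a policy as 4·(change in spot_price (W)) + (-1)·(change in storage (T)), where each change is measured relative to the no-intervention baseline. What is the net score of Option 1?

540

Baseline:
  A = 87
  T = 24 + 4·87 = 372
  V = 263 − 3·87 + 6·372 = 2234
  C = -36 + 4·372 + 6·2234 = 14856
  E = 153 + 6·372 + 4·2234 − 14856 = -3535
  W = 80 + 2·2234 + 5·(-3535) = -13127
Option 1 (E + 27):
  A = 87
  T = 24 + 4·87 = 372
  V = 263 − 3·87 + 6·372 = 2234
  C = -36 + 4·372 + 6·2234 = 14856
  E = 153 + 6·372 + 4·2234 − 14856 (+27 from intervention) = -3508
  W = 80 + 2·2234 + 5·(-3508) = -12992
ΔW = -12992 − (-13127) = 135; ΔT = 372 − 372 = 0
Score = 4·135 + (-1)·0 = 540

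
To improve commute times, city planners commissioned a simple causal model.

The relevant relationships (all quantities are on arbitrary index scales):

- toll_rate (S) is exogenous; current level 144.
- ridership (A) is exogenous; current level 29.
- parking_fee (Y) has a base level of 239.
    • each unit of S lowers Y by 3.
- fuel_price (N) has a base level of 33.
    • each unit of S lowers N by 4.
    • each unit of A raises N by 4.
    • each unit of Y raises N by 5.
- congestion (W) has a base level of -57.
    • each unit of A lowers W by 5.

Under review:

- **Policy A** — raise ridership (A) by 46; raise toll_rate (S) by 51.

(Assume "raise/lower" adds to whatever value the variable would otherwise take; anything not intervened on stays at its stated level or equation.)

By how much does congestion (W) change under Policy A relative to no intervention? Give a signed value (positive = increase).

-230

Baseline:
  A = 29
  W = -57 − 5·29 = -202
Policy A (A + 46, S + 51):
  A = 29 + 46 = 75
  W = -57 − 5·75 = -432
Change in W: -432 − (-202) = -230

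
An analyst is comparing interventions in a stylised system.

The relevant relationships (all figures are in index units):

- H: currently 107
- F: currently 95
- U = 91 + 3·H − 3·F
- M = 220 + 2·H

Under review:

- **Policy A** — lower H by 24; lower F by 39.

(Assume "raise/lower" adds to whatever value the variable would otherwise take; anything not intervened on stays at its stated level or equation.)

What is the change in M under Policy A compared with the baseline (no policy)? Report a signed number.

Baseline:
  H = 107
  M = 220 + 2·107 = 434
Policy A (H − 24, F − 39):
  H = 107 − 24 = 83
  M = 220 + 2·83 = 386
Change in M: 386 − 434 = -48

-48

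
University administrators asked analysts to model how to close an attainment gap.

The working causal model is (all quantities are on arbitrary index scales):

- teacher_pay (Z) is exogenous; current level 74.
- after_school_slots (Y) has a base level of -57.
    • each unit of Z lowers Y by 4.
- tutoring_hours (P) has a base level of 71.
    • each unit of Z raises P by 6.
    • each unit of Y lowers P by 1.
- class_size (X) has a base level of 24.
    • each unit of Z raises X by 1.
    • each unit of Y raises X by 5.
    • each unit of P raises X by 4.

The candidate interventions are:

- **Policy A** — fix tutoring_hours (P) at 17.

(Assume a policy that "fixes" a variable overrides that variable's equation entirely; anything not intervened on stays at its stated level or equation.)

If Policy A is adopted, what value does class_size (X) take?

-1599

Policy A (P := 17):
  Z = 74
  Y = -57 − 4·74 = -353
  P = 17
  X = 24 + 74 + 5·(-353) + 4·17 = -1599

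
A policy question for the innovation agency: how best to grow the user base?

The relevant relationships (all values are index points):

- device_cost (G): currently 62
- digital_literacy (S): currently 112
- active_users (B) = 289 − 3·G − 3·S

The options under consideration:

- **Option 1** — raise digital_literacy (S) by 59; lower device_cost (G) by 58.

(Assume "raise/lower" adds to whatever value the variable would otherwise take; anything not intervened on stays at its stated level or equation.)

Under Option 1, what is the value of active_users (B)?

Option 1 (S + 59, G − 58):
  G = 62 − 58 = 4
  S = 112 + 59 = 171
  B = 289 − 3·4 − 3·171 = -236

-236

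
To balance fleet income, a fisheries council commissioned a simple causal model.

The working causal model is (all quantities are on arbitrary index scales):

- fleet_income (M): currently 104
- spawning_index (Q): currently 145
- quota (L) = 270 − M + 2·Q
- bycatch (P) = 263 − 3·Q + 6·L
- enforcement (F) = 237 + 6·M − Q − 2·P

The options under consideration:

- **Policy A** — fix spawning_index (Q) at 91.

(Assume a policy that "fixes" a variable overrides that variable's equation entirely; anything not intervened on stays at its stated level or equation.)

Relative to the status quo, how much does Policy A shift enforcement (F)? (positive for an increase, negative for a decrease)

Baseline:
  M = 104
  Q = 145
  L = 270 − 104 + 2·145 = 456
  P = 263 − 3·145 + 6·456 = 2564
  F = 237 + 6·104 − 145 − 2·2564 = -4412
Policy A (Q := 91):
  M = 104
  Q = 91
  L = 270 − 104 + 2·91 = 348
  P = 263 − 3·91 + 6·348 = 2078
  F = 237 + 6·104 − 91 − 2·2078 = -3386
Change in F: -3386 − (-4412) = 1026

1026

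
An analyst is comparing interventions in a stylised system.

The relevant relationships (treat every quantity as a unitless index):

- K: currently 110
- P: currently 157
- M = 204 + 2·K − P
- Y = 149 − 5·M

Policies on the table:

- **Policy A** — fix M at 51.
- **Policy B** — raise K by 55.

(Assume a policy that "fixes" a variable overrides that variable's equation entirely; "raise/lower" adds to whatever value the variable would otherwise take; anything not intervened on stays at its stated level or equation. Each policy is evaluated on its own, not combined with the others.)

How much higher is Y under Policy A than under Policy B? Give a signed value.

1630

Policy A (M := 51):
  K = 110
  P = 157
  M = 51
  Y = 149 − 5·51 = -106
Policy B (K + 55):
  K = 110 + 55 = 165
  P = 157
  M = 204 + 2·165 − 157 = 377
  Y = 149 − 5·377 = -1736
Y: -106 − (-1736) = 1630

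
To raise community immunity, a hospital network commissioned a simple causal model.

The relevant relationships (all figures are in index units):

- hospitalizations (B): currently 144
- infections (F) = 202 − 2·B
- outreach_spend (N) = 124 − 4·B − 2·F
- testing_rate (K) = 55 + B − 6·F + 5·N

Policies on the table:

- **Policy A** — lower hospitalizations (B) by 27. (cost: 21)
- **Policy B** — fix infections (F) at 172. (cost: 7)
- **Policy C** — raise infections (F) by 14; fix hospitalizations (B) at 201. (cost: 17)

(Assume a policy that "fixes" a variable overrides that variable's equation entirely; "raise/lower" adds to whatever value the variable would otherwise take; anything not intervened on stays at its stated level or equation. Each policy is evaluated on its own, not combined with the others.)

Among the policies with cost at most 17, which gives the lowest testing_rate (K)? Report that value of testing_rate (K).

Policy B (F := 172):
  B = 144
  F = 172
  N = 124 − 4·144 − 2·172 = -796
  K = 55 + 144 − 6·172 + 5·(-796) = -4813
Policy C (F + 14, B := 201):
  B = 201
  F = 202 − 2·201 (+14 from intervention) = -186
  N = 124 − 4·201 − 2·(-186) = -308
  K = 55 + 201 − 6·(-186) + 5·(-308) = -168
Comparing — Policy B: K=-4813, Policy C: K=-168. Lowest is -4813 (Policy B).

-4813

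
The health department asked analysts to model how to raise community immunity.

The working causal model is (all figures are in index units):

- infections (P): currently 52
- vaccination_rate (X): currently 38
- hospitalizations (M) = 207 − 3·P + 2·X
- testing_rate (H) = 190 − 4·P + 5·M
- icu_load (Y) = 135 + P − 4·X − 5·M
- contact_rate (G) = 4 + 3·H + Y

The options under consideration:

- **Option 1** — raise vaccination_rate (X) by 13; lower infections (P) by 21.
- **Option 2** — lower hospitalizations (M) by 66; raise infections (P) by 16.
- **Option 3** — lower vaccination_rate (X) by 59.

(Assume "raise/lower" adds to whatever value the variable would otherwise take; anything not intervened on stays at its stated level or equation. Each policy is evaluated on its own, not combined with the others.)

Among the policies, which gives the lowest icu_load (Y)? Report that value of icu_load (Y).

Option 1 (X + 13, P − 21):
  P = 52 − 21 = 31
  X = 38 + 13 = 51
  M = 207 − 3·31 + 2·51 = 216
  Y = 135 + 31 − 4·51 − 5·216 = -1118
Option 2 (M − 66, P + 16):
  P = 52 + 16 = 68
  X = 38
  M = 207 − 3·68 + 2·38 (−66 from intervention) = 13
  Y = 135 + 68 − 4·38 − 5·13 = -14
Option 3 (X − 59):
  P = 52
  X = 38 − 59 = -21
  M = 207 − 3·52 + 2·(-21) = 9
  Y = 135 + 52 − 4·(-21) − 5·9 = 226
Comparing — Option 1: Y=-1118, Option 2: Y=-14, Option 3: Y=226. Lowest is -1118 (Option 1).

-1118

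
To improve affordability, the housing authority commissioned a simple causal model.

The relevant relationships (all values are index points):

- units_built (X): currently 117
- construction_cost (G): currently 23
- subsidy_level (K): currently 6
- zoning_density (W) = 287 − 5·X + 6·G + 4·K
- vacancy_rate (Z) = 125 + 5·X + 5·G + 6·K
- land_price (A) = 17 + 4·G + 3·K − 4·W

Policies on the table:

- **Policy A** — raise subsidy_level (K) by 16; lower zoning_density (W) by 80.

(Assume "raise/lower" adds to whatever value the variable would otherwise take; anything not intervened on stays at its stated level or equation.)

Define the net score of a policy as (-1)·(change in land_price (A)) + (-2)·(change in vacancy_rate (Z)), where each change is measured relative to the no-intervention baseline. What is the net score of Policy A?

-304

Baseline:
  X = 117
  G = 23
  K = 6
  W = 287 − 5·117 + 6·23 + 4·6 = -136
  Z = 125 + 5·117 + 5·23 + 6·6 = 861
  A = 17 + 4·23 + 3·6 − 4·(-136) = 671
Policy A (K + 16, W − 80):
  X = 117
  G = 23
  K = 6 + 16 = 22
  W = 287 − 5·117 + 6·23 + 4·22 (−80 from intervention) = -152
  Z = 125 + 5·117 + 5·23 + 6·22 = 957
  A = 17 + 4·23 + 3·22 − 4·(-152) = 783
ΔA = 783 − 671 = 112; ΔZ = 957 − 861 = 96
Score = (-1)·112 + (-2)·96 = -304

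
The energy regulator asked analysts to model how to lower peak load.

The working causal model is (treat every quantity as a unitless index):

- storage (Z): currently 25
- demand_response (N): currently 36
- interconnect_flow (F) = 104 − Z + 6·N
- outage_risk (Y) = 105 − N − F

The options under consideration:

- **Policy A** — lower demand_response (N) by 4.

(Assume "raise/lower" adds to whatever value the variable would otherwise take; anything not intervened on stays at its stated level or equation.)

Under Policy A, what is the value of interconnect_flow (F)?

Policy A (N − 4):
  Z = 25
  N = 36 − 4 = 32
  F = 104 − 25 + 6·32 = 271

271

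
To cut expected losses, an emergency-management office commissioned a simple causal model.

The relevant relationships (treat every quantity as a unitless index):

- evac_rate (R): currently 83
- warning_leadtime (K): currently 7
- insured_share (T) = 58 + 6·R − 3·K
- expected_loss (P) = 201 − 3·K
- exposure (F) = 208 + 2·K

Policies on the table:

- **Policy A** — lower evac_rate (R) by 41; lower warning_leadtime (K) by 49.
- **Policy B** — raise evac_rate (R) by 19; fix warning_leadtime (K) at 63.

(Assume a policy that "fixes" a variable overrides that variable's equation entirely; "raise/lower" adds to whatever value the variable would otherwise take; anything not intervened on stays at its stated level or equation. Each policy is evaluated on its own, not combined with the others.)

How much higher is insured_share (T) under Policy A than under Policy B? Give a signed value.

Policy A (R − 41, K − 49):
  R = 83 − 41 = 42
  K = 7 − 49 = -42
  T = 58 + 6·42 − 3·(-42) = 436
Policy B (R + 19, K := 63):
  R = 83 + 19 = 102
  K = 63
  T = 58 + 6·102 − 3·63 = 481
T: 436 − 481 = -45

-45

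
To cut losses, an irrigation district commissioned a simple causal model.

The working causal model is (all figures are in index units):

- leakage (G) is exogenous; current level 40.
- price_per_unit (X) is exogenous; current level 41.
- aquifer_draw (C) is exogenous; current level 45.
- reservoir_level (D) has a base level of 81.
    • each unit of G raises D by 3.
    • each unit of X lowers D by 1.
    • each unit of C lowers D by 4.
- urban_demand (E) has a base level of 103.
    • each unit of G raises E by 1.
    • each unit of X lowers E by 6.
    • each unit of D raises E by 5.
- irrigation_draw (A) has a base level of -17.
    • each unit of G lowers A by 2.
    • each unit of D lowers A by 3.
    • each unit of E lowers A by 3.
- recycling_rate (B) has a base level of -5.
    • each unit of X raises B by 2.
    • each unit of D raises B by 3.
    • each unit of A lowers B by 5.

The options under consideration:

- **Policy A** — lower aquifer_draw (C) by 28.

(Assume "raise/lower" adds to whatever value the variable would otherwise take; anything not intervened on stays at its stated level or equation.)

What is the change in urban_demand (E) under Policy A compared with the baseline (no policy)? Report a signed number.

Baseline:
  G = 40
  X = 41
  C = 45
  D = 81 + 3·40 − 41 − 4·45 = -20
  E = 103 + 40 − 6·41 + 5·(-20) = -203
Policy A (C − 28):
  G = 40
  X = 41
  C = 45 − 28 = 17
  D = 81 + 3·40 − 41 − 4·17 = 92
  E = 103 + 40 − 6·41 + 5·92 = 357
Change in E: 357 − (-203) = 560

560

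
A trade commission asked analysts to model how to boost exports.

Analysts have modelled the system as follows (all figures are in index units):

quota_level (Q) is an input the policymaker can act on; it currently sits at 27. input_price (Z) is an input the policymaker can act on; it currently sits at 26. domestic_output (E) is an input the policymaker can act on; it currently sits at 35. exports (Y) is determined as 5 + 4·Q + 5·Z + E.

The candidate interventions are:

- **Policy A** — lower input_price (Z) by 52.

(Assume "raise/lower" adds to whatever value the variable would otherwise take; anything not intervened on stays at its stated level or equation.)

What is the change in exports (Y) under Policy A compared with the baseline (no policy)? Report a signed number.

-260

Baseline:
  Q = 27
  Z = 26
  E = 35
  Y = 5 + 4·27 + 5·26 + 35 = 278
Policy A (Z − 52):
  Q = 27
  Z = 26 − 52 = -26
  E = 35
  Y = 5 + 4·27 + 5·(-26) + 35 = 18
Change in Y: 18 − 278 = -260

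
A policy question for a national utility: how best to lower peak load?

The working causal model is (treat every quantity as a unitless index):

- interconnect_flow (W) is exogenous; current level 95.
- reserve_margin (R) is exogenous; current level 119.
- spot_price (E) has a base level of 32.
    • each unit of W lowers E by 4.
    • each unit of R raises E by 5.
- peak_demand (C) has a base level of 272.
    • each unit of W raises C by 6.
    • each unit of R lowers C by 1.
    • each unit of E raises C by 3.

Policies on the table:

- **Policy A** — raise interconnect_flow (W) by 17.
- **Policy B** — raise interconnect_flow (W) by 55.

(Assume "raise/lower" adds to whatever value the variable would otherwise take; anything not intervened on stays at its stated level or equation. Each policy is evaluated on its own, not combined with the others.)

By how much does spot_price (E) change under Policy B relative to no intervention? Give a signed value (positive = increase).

-220

Baseline:
  W = 95
  R = 119
  E = 32 − 4·95 + 5·119 = 247
Policy B (W + 55):
  W = 95 + 55 = 150
  R = 119
  E = 32 − 4·150 + 5·119 = 27
Change in E: 27 − 247 = -220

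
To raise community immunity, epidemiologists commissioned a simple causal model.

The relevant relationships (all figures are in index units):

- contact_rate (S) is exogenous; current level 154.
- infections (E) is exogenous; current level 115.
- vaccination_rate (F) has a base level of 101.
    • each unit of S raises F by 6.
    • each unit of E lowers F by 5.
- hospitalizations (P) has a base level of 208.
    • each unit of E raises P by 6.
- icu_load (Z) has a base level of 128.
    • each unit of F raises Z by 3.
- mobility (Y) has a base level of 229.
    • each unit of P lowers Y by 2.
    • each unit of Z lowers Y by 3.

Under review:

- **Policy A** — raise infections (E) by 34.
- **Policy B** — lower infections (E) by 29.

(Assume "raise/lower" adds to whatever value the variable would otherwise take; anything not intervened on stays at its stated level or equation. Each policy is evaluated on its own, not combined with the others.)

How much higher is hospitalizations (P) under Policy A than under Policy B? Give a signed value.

Policy A (E + 34):
  E = 115 + 34 = 149
  P = 208 + 6·149 = 1102
Policy B (E − 29):
  E = 115 − 29 = 86
  P = 208 + 6·86 = 724
P: 1102 − 724 = 378

378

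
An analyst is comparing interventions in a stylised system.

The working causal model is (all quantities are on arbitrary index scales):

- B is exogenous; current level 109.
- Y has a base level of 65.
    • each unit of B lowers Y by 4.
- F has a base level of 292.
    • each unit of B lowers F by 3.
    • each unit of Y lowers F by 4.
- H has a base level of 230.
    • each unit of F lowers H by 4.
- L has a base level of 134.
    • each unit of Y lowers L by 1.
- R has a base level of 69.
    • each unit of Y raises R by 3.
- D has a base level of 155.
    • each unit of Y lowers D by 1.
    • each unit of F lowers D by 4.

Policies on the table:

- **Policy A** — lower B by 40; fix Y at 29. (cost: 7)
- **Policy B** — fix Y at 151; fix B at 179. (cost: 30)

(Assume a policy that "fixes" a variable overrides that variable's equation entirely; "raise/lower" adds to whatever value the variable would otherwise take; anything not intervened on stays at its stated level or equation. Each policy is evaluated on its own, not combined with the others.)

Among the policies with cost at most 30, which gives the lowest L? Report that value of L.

Policy A (B − 40, Y := 29):
  B = 109 − 40 = 69
  Y = 29
  L = 134 − 29 = 105
Policy B (Y := 151, B := 179):
  B = 179
  Y = 151
  L = 134 − 151 = -17
Comparing — Policy A: L=105, Policy B: L=-17. Lowest is -17 (Policy B).

-17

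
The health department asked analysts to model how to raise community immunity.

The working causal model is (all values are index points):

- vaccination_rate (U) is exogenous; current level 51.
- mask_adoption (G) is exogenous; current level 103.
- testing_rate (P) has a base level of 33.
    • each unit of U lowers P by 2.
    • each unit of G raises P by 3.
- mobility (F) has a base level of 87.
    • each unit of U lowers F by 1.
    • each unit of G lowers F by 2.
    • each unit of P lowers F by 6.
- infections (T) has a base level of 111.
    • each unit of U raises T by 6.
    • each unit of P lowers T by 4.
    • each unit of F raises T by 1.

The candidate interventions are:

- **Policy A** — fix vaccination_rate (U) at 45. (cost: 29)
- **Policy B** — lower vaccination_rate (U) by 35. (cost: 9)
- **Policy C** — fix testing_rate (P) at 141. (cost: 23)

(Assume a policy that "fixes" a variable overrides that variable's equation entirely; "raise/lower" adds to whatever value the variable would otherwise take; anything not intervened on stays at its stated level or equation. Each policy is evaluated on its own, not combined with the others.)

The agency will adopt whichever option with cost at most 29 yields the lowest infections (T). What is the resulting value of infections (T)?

Policy A (U := 45):
  U = 45
  G = 103
  P = 33 − 2·45 + 3·103 = 252
  F = 87 − 45 − 2·103 − 6·252 = -1676
  T = 111 + 6·45 − 4·252 + (-1676) = -2303
Policy B (U − 35):
  U = 51 − 35 = 16
  G = 103
  P = 33 − 2·16 + 3·103 = 310
  F = 87 − 16 − 2·103 − 6·310 = -1995
  T = 111 + 6·16 − 4·310 + (-1995) = -3028
Policy C (P := 141):
  U = 51
  G = 103
  P = 141
  F = 87 − 51 − 2·103 − 6·141 = -1016
  T = 111 + 6·51 − 4·141 + (-1016) = -1163
Comparing — Policy A: T=-2303, Policy B: T=-3028, Policy C: T=-1163. Lowest is -3028 (Policy B).

-3028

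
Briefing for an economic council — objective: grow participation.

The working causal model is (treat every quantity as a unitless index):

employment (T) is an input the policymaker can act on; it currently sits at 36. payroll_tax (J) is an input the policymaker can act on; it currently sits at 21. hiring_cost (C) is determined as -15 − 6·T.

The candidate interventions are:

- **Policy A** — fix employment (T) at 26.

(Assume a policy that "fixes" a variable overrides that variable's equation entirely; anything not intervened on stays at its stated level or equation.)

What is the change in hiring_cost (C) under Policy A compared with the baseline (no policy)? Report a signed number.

60

Baseline:
  T = 36
  C = -15 − 6·36 = -231
Policy A (T := 26):
  T = 26
  C = -15 − 6·26 = -171
Change in C: -171 − (-231) = 60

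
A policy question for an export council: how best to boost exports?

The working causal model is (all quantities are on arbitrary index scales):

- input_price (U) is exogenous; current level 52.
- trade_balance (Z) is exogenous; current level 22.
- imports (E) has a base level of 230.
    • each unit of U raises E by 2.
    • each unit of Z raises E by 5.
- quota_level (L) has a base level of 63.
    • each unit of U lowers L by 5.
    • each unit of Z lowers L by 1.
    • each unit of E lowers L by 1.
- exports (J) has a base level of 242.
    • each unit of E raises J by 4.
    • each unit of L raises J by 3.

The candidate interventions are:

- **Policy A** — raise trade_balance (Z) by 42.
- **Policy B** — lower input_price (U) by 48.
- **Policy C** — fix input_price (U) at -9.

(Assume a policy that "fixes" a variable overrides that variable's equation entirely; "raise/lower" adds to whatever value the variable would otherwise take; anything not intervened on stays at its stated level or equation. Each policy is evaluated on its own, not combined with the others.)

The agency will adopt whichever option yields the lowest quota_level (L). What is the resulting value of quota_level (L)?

-915

Policy A (Z + 42):
  U = 52
  Z = 22 + 42 = 64
  E = 230 + 2·52 + 5·64 = 654
  L = 63 − 5·52 − 64 − 654 = -915
Policy B (U − 48):
  U = 52 − 48 = 4
  Z = 22
  E = 230 + 2·4 + 5·22 = 348
  L = 63 − 5·4 − 22 − 348 = -327
Policy C (U := -9):
  U = -9
  Z = 22
  E = 230 + 2·(-9) + 5·22 = 322
  L = 63 − 5·(-9) − 22 − 322 = -236
Comparing — Policy A: L=-915, Policy B: L=-327, Policy C: L=-236. Lowest is -915 (Policy A).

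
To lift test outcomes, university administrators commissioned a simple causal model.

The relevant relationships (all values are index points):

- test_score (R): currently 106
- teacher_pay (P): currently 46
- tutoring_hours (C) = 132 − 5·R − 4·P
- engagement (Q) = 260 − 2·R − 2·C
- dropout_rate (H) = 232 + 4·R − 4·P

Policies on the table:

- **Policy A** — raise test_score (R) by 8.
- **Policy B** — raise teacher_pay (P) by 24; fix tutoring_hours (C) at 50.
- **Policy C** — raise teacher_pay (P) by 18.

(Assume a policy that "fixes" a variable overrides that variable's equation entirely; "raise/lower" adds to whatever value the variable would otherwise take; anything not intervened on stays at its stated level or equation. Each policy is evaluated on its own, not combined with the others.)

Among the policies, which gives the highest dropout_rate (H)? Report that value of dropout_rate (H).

504

Policy A (R + 8):
  R = 106 + 8 = 114
  P = 46
  H = 232 + 4·114 − 4·46 = 504
Policy B (P + 24, C := 50):
  R = 106
  P = 46 + 24 = 70
  H = 232 + 4·106 − 4·70 = 376
Policy C (P + 18):
  R = 106
  P = 46 + 18 = 64
  H = 232 + 4·106 − 4·64 = 400
Comparing — Policy A: H=504, Policy B: H=376, Policy C: H=400. Highest is 504 (Policy A).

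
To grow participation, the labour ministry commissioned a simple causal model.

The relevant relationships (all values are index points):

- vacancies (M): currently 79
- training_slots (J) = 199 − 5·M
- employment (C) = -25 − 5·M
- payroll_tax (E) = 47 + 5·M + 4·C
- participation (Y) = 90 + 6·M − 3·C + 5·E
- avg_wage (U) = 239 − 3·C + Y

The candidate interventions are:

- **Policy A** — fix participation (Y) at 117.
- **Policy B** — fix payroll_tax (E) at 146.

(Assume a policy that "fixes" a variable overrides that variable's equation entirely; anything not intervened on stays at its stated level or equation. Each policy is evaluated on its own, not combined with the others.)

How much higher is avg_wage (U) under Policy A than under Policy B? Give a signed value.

-2437

Policy A (Y := 117):
  M = 79
  C = -25 − 5·79 = -420
  E = 47 + 5·79 + 4·(-420) = -1238
  Y = 117
  U = 239 − 3·(-420) + 117 = 1616
Policy B (E := 146):
  M = 79
  C = -25 − 5·79 = -420
  E = 146
  Y = 90 + 6·79 − 3·(-420) + 5·146 = 2554
  U = 239 − 3·(-420) + 2554 = 4053
U: 1616 − 4053 = -2437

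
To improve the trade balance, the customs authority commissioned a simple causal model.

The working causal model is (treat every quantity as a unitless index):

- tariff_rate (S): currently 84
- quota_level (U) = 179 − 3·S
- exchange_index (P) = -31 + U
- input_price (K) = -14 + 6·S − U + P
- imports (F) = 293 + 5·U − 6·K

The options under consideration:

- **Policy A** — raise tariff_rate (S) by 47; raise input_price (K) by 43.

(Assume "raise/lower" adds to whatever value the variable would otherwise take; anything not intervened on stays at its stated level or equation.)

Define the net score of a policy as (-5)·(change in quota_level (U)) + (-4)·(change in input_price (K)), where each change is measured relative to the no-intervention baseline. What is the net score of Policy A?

Baseline:
  S = 84
  U = 179 − 3·84 = -73
  P = -31 + (-73) = -104
  K = -14 + 6·84 − (-73) + (-104) = 459
Policy A (S + 47, K + 43):
  S = 84 + 47 = 131
  U = 179 − 3·131 = -214
  P = -31 + (-214) = -245
  K = -14 + 6·131 − (-214) + (-245) (+43 from intervention) = 784
ΔU = -214 − (-73) = -141; ΔK = 784 − 459 = 325
Score = (-5)·(-141) + (-4)·325 = -595

-595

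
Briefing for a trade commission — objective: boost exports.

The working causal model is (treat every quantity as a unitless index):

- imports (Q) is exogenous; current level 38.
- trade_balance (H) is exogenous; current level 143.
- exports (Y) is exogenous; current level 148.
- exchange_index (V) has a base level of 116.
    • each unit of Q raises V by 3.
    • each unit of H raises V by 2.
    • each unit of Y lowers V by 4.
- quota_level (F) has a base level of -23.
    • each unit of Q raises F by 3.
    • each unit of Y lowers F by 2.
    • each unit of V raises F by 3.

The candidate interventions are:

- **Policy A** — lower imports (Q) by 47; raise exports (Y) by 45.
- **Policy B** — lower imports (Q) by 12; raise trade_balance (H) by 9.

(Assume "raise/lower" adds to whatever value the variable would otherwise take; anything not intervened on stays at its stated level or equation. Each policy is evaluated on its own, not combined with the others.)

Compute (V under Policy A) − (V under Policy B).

Policy A (Q − 47, Y + 45):
  Q = 38 − 47 = -9
  H = 143
  Y = 148 + 45 = 193
  V = 116 + 3·(-9) + 2·143 − 4·193 = -397
Policy B (Q − 12, H + 9):
  Q = 38 − 12 = 26
  H = 143 + 9 = 152
  Y = 148
  V = 116 + 3·26 + 2·152 − 4·148 = -94
V: -397 − (-94) = -303

-303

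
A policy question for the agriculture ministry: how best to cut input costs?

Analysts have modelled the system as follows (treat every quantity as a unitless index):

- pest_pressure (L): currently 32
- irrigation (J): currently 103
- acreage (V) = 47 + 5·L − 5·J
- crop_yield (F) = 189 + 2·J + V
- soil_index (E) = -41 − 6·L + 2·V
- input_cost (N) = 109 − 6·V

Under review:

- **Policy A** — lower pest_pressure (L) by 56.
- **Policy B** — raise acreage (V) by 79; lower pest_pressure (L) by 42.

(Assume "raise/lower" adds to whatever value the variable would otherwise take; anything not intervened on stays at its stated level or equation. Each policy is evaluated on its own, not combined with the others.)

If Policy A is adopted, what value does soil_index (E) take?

Policy A (L − 56):
  L = 32 − 56 = -24
  J = 103
  V = 47 + 5·(-24) − 5·103 = -588
  E = -41 − 6·(-24) + 2·(-588) = -1073

-1073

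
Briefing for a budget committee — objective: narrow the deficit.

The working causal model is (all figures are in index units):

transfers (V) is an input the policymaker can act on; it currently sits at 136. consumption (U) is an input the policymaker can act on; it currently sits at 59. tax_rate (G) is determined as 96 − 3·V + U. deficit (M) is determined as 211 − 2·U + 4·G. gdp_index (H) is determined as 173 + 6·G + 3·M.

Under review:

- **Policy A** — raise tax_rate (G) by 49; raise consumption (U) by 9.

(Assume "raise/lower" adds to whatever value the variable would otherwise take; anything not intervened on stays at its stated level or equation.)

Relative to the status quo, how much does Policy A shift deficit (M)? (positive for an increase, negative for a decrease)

Baseline:
  V = 136
  U = 59
  G = 96 − 3·136 + 59 = -253
  M = 211 − 2·59 + 4·(-253) = -919
Policy A (G + 49, U + 9):
  V = 136
  U = 59 + 9 = 68
  G = 96 − 3·136 + 68 (+49 from intervention) = -195
  M = 211 − 2·68 + 4·(-195) = -705
Change in M: -705 − (-919) = 214

214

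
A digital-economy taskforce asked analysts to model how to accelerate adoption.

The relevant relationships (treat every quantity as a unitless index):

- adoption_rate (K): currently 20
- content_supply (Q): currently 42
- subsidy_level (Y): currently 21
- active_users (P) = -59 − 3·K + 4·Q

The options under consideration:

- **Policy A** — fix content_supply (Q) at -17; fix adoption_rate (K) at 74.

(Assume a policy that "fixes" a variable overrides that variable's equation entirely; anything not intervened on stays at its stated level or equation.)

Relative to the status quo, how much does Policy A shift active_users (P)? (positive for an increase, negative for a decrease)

-398

Baseline:
  K = 20
  Q = 42
  P = -59 − 3·20 + 4·42 = 49
Policy A (Q := -17, K := 74):
  K = 74
  Q = -17
  P = -59 − 3·74 + 4·(-17) = -349
Change in P: -349 − 49 = -398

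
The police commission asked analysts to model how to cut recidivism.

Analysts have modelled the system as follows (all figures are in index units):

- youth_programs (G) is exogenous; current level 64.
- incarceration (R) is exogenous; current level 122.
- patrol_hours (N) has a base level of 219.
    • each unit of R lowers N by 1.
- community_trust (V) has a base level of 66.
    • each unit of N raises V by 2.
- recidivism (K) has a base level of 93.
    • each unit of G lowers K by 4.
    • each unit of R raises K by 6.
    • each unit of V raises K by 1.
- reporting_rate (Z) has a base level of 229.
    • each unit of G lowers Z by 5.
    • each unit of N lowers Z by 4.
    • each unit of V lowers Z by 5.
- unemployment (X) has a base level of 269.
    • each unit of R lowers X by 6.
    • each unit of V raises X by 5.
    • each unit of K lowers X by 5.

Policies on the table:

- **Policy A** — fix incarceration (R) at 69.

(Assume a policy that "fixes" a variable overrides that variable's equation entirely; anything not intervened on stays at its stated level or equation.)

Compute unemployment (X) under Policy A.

Policy A (R := 69):
  G = 64
  R = 69
  N = 219 − 69 = 150
  V = 66 + 2·150 = 366
  K = 93 − 4·64 + 6·69 + 366 = 617
  X = 269 − 6·69 + 5·366 − 5·617 = -1400

-1400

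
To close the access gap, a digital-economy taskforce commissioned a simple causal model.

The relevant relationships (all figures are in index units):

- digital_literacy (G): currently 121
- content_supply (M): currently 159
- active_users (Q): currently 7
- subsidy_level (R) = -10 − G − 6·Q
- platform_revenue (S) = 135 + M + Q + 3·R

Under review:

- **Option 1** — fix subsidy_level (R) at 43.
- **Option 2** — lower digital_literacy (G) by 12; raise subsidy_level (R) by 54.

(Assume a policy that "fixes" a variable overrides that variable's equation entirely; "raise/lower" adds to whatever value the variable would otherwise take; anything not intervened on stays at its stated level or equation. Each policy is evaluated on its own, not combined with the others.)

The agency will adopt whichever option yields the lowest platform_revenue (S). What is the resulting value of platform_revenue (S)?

Option 1 (R := 43):
  G = 121
  M = 159
  Q = 7
  R = 43
  S = 135 + 159 + 7 + 3·43 = 430
Option 2 (G − 12, R + 54):
  G = 121 − 12 = 109
  M = 159
  Q = 7
  R = -10 − 109 − 6·7 (+54 from intervention) = -107
  S = 135 + 159 + 7 + 3·(-107) = -20
Comparing — Option 1: S=430, Option 2: S=-20. Lowest is -20 (Option 2).

-20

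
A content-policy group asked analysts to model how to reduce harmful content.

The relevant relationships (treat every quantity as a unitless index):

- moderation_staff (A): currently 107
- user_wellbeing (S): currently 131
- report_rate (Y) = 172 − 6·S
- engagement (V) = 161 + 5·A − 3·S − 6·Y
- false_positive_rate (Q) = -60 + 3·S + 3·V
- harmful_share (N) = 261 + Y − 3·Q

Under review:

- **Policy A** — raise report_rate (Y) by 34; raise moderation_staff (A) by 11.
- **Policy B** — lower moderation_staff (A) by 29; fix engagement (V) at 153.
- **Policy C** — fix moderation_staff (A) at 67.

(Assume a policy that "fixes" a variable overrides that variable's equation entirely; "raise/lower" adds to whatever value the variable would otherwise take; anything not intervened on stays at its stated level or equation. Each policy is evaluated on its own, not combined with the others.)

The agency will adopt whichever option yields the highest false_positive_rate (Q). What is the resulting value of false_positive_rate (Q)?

11847

Policy A (Y + 34, A + 11):
  A = 107 + 11 = 118
  S = 131
  Y = 172 − 6·131 (+34 from intervention) = -580
  V = 161 + 5·118 − 3·131 − 6·(-580) = 3838
  Q = -60 + 3·131 + 3·3838 = 11847
Policy B (A − 29, V := 153):
  A = 107 − 29 = 78
  S = 131
  Y = 172 − 6·131 = -614
  V = 153
  Q = -60 + 3·131 + 3·153 = 792
Policy C (A := 67):
  A = 67
  S = 131
  Y = 172 − 6·131 = -614
  V = 161 + 5·67 − 3·131 − 6·(-614) = 3787
  Q = -60 + 3·131 + 3·3787 = 11694
Comparing — Policy A: Q=11847, Policy B: Q=792, Policy C: Q=11694. Highest is 11847 (Policy A).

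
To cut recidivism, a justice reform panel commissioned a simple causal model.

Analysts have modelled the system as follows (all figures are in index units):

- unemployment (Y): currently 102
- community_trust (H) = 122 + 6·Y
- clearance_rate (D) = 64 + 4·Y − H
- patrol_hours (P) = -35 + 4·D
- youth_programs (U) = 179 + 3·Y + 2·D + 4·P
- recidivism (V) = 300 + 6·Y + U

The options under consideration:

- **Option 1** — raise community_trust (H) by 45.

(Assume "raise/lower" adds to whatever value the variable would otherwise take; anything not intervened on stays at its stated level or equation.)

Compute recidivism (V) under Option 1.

-4269

Option 1 (H + 45):
  Y = 102
  H = 122 + 6·102 (+45 from intervention) = 779
  D = 64 + 4·102 − 779 = -307
  P = -35 + 4·(-307) = -1263
  U = 179 + 3·102 + 2·(-307) + 4·(-1263) = -5181
  V = 300 + 6·102 + (-5181) = -4269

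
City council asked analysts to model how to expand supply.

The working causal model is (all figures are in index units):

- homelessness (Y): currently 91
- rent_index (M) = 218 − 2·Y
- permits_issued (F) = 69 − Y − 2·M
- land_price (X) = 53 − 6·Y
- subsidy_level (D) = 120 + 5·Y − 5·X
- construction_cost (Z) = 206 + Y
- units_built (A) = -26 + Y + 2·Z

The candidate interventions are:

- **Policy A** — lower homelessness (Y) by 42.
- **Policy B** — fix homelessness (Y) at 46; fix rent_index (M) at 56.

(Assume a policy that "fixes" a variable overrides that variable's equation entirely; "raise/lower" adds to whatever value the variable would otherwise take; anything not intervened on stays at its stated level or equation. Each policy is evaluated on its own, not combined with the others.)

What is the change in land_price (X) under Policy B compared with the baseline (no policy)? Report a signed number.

270

Baseline:
  Y = 91
  X = 53 − 6·91 = -493
Policy B (Y := 46, M := 56):
  Y = 46
  X = 53 − 6·46 = -223
Change in X: -223 − (-493) = 270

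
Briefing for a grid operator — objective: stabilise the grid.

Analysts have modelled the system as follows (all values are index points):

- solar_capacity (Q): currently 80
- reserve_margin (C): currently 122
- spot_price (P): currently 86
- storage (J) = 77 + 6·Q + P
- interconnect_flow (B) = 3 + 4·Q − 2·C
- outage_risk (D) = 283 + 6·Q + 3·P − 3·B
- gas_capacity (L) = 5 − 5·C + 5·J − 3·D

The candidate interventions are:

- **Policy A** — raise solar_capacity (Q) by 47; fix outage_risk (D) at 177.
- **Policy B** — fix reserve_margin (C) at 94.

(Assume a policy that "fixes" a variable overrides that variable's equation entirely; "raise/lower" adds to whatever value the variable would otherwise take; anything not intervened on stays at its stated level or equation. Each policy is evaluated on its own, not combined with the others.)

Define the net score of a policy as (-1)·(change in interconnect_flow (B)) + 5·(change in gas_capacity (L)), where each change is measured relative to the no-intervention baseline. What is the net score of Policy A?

Baseline:
  Q = 80
  C = 122
  P = 86
  J = 77 + 6·80 + 86 = 643
  B = 3 + 4·80 − 2·122 = 79
  D = 283 + 6·80 + 3·86 − 3·79 = 784
  L = 5 − 5·122 + 5·643 − 3·784 = 258
Policy A (Q + 47, D := 177):
  Q = 80 + 47 = 127
  C = 122
  P = 86
  J = 77 + 6·127 + 86 = 925
  B = 3 + 4·127 − 2·122 = 267
  D = 177
  L = 5 − 5·122 + 5·925 − 3·177 = 3489
ΔB = 267 − 79 = 188; ΔL = 3489 − 258 = 3231
Score = (-1)·188 + 5·3231 = 15967

15967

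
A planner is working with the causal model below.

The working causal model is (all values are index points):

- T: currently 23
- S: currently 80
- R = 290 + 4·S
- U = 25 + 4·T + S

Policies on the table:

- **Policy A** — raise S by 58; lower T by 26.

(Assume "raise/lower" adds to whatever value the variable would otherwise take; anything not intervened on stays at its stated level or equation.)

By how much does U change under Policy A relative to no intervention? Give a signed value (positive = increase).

-46

Baseline:
  T = 23
  S = 80
  U = 25 + 4·23 + 80 = 197
Policy A (S + 58, T − 26):
  T = 23 − 26 = -3
  S = 80 + 58 = 138
  U = 25 + 4·(-3) + 138 = 151
Change in U: 151 − 197 = -46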